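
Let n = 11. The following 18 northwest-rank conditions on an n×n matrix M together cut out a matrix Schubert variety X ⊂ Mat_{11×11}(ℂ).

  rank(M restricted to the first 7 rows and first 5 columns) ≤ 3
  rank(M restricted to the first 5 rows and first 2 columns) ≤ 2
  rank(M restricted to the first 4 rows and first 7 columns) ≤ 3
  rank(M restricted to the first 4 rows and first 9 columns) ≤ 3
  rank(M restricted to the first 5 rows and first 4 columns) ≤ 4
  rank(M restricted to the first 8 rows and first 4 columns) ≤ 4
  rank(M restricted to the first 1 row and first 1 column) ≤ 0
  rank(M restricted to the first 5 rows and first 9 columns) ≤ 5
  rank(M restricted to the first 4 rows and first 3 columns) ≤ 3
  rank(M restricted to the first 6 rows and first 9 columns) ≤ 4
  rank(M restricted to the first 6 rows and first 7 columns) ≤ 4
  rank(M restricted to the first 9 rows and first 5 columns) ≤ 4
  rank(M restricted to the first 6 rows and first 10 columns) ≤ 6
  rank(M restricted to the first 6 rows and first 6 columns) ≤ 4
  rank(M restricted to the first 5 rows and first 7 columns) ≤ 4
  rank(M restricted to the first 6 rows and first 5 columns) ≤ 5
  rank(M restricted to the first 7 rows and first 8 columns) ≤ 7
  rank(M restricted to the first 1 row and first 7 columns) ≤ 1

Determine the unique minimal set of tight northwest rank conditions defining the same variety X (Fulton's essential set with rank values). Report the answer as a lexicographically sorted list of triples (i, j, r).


Computing R[i][j] = min implied NW-rank bound (n=11, 18 conditions):

  0 1 1 1 1 1 1 1 1 1 1
  1 2 2 2 2 2 2 2 2 2 2
  1 2 3 3 3 3 3 3 3 3 3
  1 2 3 3 3 3 3 3 3 4 4
  1 2 3 3 3 4 4 4 4 5 5
  1 2 3 3 3 4 4 4 4 5 6
  1 2 3 3 3 4 5 5 5 6 7
  1 2 3 4 4 5 6 6 6 7 8
  1 2 3 4 4 5 6 7 7 8 9
  1 2 3 4 5 6 7 8 8 9 10
  1 2 3 4 5 6 7 8 9 10 11

second differences of R give the permutation w = (2, 1, 3, 10, 6, 11, 7, 4, 8, 5, 9).

ℓ(w)=17; the 5 essential cells (i,j,r):

[(1, 1, 0), (4, 9, 3), (6, 9, 4), (7, 5, 3), (9, 5, 4)]


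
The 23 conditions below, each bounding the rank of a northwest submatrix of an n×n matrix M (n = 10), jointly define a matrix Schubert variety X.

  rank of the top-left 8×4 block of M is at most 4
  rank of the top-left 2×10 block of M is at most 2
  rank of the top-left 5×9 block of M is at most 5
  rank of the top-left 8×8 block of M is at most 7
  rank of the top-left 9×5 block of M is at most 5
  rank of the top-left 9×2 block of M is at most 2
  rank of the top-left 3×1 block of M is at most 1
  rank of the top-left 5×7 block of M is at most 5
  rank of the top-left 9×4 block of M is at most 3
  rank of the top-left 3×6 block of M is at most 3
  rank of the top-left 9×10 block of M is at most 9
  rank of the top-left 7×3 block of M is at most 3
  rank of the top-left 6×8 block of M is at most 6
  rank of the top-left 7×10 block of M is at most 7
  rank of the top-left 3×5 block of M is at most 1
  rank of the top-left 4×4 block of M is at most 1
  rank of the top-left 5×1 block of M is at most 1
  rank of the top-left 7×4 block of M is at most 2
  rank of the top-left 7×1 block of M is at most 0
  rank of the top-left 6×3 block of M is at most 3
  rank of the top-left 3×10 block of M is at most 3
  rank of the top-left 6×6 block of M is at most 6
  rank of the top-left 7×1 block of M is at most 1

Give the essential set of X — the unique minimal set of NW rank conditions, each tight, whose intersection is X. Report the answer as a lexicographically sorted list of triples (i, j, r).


Reconstructing r_w from the 23 given conditions:

  R[1]: 0, 1, 1, 1, 1, 1, 1, 1, 1, 1
  R[2]: 0, 1, 1, 1, 1, 2, 2, 2, 2, 2
  R[3]: 0, 1, 1, 1, 1, 2, 3, 3, 3, 3
  R[4]: 0, 1, 1, 1, 2, 3, 4, 4, 4, 4
  R[5]: 0, 1, 2, 2, 3, 4, 5, 5, 5, 5
  R[6]: 0, 1, 2, 2, 3, 4, 5, 6, 6, 6
  R[7]: 0, 1, 2, 2, 3, 4, 5, 6, 7, 7
  R[8]: 1, 2, 3, 3, 4, 5, 6, 7, 8, 8
  R[9]: 1, 2, 3, 3, 4, 5, 6, 7, 8, 9
  R[10]: 1, 2, 3, 4, 5, 6, 7, 8, 9, 10

hence w(1..10) = (2, 6, 7, 5, 3, 8, 9, 1, 10, 4).

|D(w)|=18, |Ess(w)|=5:

[(3, 5, 1), (4, 4, 1), (7, 1, 0), (7, 4, 2), (9, 4, 3)]


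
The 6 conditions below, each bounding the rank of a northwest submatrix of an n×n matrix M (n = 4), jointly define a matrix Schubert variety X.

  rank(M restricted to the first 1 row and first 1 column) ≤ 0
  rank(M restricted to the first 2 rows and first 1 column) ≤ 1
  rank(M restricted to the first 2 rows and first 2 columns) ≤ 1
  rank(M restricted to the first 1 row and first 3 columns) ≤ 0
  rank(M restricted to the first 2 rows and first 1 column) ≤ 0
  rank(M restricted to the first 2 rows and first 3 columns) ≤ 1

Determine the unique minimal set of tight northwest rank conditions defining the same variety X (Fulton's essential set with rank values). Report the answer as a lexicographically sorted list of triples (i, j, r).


Reconstructing r_w from the 6 given conditions:

  row 1: 0, 0, 0, 1
  row 2: 0, 1, 1, 2
  row 3: 1, 2, 2, 3
  row 4: 1, 2, 3, 4

second differences of R give the permutation w = (4, 2, 1, 3).

D(w) has 4 cells with 2 SE-corners; essential set:

[(1, 3, 0), (2, 1, 0)]


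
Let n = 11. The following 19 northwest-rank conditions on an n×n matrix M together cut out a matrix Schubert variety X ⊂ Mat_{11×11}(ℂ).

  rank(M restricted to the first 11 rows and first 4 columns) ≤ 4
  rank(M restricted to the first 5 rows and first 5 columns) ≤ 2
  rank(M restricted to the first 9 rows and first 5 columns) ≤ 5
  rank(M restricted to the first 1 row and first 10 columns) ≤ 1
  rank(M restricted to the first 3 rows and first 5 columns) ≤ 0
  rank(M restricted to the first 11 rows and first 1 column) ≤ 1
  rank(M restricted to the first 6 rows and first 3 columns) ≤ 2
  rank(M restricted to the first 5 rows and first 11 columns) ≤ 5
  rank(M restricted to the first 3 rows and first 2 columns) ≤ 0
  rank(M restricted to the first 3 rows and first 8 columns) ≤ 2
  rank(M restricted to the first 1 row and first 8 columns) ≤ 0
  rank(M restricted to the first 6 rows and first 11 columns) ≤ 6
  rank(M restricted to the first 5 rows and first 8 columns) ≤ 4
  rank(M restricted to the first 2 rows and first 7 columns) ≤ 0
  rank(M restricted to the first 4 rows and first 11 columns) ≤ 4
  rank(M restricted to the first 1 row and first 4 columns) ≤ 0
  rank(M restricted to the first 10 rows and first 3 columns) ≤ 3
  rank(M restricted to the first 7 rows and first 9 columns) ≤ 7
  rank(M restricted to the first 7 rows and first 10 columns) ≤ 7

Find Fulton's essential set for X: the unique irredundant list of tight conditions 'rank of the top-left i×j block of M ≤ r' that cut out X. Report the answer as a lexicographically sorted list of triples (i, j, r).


Computing R[i][j] = min implied NW-rank bound (n=11, 19 conditions):

  row 1: 0 0 0 0 0 0 0 0 1 1 1
  row 2: 0 0 0 0 0 0 0 1 2 2 2
  row 3: 0 0 0 0 0 1 1 2 3 3 3
  row 4: 1 1 1 1 1 2 2 3 4 4 4
  row 5: 1 2 2 2 2 3 3 4 5 5 5
  row 6: 1 2 2 3 3 4 4 5 6 6 6
  row 7: 1 2 3 4 4 5 5 6 7 7 7
  row 8: 1 2 3 4 5 6 6 7 8 8 8
  row 9: 1 2 3 4 5 6 7 8 9 9 9
  row 10: 1 2 3 4 5 6 7 8 9 10 10
  row 11: 1 2 3 4 5 6 7 8 9 10 11

the unique w with this rank table is (9, 8, 6, 1, 2, 4, 3, 5, 7, 10, 11).

ℓ(w)=21; the 4 essential cells (i,j,r):

[(1, 8, 0), (2, 7, 0), (3, 5, 0), (6, 3, 2)]


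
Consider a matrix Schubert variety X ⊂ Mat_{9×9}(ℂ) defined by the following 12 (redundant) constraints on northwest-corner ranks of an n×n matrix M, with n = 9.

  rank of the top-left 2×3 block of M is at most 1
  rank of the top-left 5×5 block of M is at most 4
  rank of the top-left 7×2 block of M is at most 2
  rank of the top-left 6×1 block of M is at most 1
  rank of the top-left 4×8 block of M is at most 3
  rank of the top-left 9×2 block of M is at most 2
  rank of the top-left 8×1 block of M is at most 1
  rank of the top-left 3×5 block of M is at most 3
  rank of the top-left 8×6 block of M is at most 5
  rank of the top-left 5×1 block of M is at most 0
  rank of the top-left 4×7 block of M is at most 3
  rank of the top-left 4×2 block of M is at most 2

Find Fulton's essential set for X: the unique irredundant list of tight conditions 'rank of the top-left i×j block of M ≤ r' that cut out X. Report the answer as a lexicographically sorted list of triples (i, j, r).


Reconstructing r_w from the 12 given conditions:

  i=1: 0  1  1  1  1  1  1  1  1
  i=2: 0  1  1  2  2  2  2  2  2
  i=3: 0  1  2  3  3  3  3  3  3
  i=4: 0  1  2  3  3  3  3  3  4
  i=5: 0  1  2  3  4  4  4  4  5
  i=6: 1  2  3  4  5  5  5  5  6
  i=7: 1  2  3  4  5  5  6  6  7
  i=8: 1  2  3  4  5  5  6  7  8
  i=9: 1  2  3  4  5  6  7  8  9

giving w = (2, 4, 3, 9, 5, 1, 7, 8, 6) via Δ²R.

Rothe diagram D(w) (12 cells), 4 SE-corners (essential conditions):

[(2, 3, 1), (4, 8, 3), (5, 1, 0), (8, 6, 5)]


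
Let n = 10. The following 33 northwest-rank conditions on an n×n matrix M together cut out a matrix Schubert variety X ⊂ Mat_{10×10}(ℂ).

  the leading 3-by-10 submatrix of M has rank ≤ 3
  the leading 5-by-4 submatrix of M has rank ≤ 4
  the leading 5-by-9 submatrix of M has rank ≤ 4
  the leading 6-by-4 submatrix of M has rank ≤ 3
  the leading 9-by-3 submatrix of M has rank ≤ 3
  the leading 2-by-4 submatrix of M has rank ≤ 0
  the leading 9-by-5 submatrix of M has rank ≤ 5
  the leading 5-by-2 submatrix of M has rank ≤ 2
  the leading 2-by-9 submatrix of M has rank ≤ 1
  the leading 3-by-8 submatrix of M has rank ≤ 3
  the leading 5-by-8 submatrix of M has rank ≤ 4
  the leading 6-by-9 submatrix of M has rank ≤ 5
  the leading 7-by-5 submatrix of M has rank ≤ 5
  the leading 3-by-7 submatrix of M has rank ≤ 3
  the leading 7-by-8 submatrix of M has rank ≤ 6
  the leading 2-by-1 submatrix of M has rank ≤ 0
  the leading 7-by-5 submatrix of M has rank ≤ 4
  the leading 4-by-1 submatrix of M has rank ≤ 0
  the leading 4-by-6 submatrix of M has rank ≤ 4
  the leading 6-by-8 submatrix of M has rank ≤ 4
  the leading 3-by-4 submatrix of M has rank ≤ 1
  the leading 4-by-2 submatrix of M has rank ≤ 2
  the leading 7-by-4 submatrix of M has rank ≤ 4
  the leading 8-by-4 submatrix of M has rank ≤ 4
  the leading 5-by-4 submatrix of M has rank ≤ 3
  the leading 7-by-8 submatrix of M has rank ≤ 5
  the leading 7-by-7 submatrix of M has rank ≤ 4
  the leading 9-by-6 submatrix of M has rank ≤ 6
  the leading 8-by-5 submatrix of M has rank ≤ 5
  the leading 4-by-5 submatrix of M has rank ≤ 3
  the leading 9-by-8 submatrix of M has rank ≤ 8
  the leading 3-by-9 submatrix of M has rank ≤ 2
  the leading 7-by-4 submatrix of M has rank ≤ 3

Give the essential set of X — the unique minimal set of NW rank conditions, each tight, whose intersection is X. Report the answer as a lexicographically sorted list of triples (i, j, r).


The tightest implied rank at each (i,j), from the 33 conditions:

  R[1]: 0 0 0 0 1 1 1 1 1 1
  R[2]: 0 0 0 0 1 1 1 1 1 2
  R[3]: 0 1 1 1 2 2 2 2 2 3
  R[4]: 0 1 2 2 3 3 3 3 3 4
  R[5]: 1 2 3 3 4 4 4 4 4 5
  R[6]: 1 2 3 3 4 4 4 4 5 6
  R[7]: 1 2 3 3 4 4 4 5 6 7
  R[8]: 1 2 3 4 5 5 5 6 7 8
  R[9]: 1 2 3 4 5 6 6 7 8 9
  R[10]: 1 2 3 4 5 6 7 8 9 10

second differences of R give the permutation w = (5, 10, 2, 3, 1, 9, 8, 4, 6, 7).

Fulton essential set (6 of the 21 Rothe cells):

[(2, 4, 0), (2, 9, 1), (4, 1, 0), (6, 8, 4), (7, 4, 3), (7, 7, 4)]


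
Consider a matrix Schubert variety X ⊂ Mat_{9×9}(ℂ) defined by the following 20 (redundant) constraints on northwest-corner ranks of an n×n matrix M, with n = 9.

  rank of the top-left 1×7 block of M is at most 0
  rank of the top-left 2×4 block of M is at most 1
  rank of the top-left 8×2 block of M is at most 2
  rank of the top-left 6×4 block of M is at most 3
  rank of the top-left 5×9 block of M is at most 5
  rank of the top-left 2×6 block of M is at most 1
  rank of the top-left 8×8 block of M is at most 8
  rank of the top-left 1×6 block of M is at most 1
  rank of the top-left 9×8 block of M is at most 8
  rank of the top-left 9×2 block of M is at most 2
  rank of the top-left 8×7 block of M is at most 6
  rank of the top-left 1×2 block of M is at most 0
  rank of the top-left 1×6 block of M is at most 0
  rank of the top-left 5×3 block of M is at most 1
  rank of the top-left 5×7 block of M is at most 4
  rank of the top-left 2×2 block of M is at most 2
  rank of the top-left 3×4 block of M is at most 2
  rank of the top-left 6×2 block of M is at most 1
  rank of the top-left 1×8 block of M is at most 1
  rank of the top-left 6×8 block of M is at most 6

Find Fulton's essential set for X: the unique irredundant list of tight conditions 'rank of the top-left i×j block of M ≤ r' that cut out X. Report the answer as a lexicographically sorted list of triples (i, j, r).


The tightest implied rank at each (i,j), from the 20 conditions:

  row 1: 0 0 0 0 0 0 0 1 1
  row 2: 1 1 1 1 1 1 1 2 2
  row 3: 1 1 1 2 2 2 2 3 3
  row 4: 1 1 1 2 3 3 3 4 4
  row 5: 1 1 1 2 3 4 4 5 5
  row 6: 1 1 2 3 4 5 5 6 6
  row 7: 1 2 3 4 5 6 6 7 7
  row 8: 1 2 3 4 5 6 6 7 8
  row 9: 1 2 3 4 5 6 7 8 9

hence w(1..9) = (8, 1, 4, 5, 6, 3, 2, 9, 7).

Fulton essential set (4 of the 15 Rothe cells):

[(1, 7, 0), (5, 3, 1), (6, 2, 1), (8, 7, 6)]


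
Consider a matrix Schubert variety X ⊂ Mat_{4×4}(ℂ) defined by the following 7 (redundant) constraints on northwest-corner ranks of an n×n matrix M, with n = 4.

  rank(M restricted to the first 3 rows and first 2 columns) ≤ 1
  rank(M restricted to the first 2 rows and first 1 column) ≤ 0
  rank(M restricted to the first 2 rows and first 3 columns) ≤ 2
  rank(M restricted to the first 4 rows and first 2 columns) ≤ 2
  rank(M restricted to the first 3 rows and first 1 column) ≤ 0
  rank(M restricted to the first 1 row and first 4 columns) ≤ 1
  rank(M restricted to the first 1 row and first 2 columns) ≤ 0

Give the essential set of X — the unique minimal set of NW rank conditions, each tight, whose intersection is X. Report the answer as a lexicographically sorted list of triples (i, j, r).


Recovering R(i,j) via the rank-extension bound from the 7 conditions:

  i=1: 0 0 1 1
  i=2: 0 1 2 2
  i=3: 0 1 2 3
  i=4: 1 2 3 4

reading off 1-entries of Δ²R: w = (3, 2, 4, 1).

ℓ(w)=4; the 2 essential cells (i,j,r):

[(1, 2, 0), (3, 1, 0)]


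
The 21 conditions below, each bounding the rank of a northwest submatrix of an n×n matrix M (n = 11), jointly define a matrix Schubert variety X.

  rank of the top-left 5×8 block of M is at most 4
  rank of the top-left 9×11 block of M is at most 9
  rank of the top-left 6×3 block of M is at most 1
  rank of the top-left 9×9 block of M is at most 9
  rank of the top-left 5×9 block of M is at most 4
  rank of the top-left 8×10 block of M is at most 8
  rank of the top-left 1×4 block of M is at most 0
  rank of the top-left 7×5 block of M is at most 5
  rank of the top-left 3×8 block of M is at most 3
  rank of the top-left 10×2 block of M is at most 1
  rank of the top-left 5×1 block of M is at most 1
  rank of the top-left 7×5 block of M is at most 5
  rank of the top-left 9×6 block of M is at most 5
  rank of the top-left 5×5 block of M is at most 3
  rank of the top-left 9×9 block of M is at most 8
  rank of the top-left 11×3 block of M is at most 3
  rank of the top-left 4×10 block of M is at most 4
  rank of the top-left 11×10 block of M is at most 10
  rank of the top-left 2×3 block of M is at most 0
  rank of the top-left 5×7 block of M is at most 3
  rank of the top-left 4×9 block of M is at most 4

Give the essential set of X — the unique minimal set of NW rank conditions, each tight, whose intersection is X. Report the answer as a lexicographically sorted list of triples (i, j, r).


Reconstructing r_w from the 21 given conditions:

  i=1: 0  0  0  0  1  1  1  1  1  1  1
  i=2: 0  0  0  1  2  2  2  2  2  2  2
  i=3: 1  1  1  2  3  3  3  3  3  3  3
  i=4: 1  1  1  2  3  3  3  4  4  4  4
  i=5: 1  1  1  2  3  3  3  4  4  5  5
  i=6: 1  1  1  2  3  4  4  5  5  6  6
  i=7: 1  1  2  3  4  5  5  6  6  7  7
  i=8: 1  1  2  3  4  5  6  7  7  8  8
  i=9: 1  1  2  3  4  5  6  7  8  9  9
  i=10: 1  1  2  3  4  5  6  7  8  9  10
  i=11: 1  2  3  4  5  6  7  8  9  10  11

so w = (5, 4, 1, 8, 10, 6, 3, 7, 9, 11, 2).

6 SE-corners of the 22-cell Rothe diagram give Ess(w):

[(1, 4, 0), (2, 3, 0), (5, 7, 3), (5, 9, 4), (6, 3, 1), (10, 2, 1)]


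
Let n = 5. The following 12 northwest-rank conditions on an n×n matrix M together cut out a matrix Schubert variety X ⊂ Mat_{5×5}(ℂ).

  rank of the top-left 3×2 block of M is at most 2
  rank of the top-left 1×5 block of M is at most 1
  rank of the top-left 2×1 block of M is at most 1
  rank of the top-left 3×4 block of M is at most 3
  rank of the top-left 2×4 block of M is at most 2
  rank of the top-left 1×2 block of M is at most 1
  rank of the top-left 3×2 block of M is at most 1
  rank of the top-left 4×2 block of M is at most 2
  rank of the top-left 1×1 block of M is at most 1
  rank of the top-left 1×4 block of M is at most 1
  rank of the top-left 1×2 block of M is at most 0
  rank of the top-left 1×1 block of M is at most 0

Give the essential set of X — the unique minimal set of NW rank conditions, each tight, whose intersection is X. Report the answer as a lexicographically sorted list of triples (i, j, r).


Propagating the 12 rank bounds to every northwest block:

  i=1: 0, 0, 1, 1, 1
  i=2: 1, 1, 2, 2, 2
  i=3: 1, 1, 2, 3, 3
  i=4: 1, 2, 3, 4, 4
  i=5: 1, 2, 3, 4, 5

so w = (3, 1, 4, 2, 5).

Rothe diagram D(w) (3 cells), 2 SE-corners (essential conditions):

[(1, 2, 0), (3, 2, 1)]


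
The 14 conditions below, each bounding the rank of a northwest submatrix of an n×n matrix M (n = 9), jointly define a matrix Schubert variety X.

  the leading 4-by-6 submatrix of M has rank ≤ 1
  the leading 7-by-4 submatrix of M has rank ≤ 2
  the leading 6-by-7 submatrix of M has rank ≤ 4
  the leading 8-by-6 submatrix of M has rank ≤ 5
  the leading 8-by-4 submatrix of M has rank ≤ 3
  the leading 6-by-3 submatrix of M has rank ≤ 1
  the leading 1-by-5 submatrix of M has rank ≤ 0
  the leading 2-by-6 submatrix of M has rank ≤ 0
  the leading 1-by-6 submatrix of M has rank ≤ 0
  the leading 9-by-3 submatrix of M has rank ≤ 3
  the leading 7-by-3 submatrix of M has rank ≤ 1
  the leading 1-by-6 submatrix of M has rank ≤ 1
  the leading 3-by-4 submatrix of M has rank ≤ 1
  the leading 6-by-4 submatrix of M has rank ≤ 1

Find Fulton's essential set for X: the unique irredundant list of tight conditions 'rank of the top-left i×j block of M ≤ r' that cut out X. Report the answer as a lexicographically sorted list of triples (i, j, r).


The tightest implied rank at each (i,j), from the 14 conditions:

  0, 0, 0, 0, 0, 0, 1, 1, 1
  0, 0, 0, 0, 0, 0, 1, 2, 2
  1, 1, 1, 1, 1, 1, 2, 3, 3
  1, 1, 1, 1, 1, 1, 2, 3, 4
  1, 1, 1, 1, 2, 2, 3, 4, 5
  1, 1, 1, 1, 2, 3, 4, 5, 6
  1, 1, 1, 2, 3, 4, 5, 6, 7
  1, 2, 2, 3, 4, 5, 6, 7, 8
  1, 2, 3, 4, 5, 6, 7, 8, 9

second differences of R give the permutation w = (7, 8, 1, 9, 5, 6, 4, 2, 3).

4 SE-corners of the 25-cell Rothe diagram give Ess(w):

[(2, 6, 0), (4, 6, 1), (6, 4, 1), (7, 3, 1)]


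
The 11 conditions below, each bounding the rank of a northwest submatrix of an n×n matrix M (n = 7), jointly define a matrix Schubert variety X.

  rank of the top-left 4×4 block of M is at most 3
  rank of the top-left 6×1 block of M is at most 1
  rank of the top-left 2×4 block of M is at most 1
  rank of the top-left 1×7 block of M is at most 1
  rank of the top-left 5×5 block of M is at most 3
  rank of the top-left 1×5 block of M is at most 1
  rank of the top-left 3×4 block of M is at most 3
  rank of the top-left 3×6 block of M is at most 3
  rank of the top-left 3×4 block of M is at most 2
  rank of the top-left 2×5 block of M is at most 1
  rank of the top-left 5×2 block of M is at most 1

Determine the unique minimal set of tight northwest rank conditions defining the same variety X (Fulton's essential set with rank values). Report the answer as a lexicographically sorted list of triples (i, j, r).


Computing R[i][j] = min implied NW-rank bound (n=7, 11 conditions):

  row 1: 1 1 1 1 1 1 1
  row 2: 1 1 1 1 1 2 2
  row 3: 1 1 2 2 2 3 3
  row 4: 1 1 2 3 3 4 4
  row 5: 1 1 2 3 3 4 5
  row 6: 1 2 3 4 4 5 6
  row 7: 1 2 3 4 5 6 7

giving w = (1, 6, 3, 4, 7, 2, 5) via Δ²R.

D(w) has 8 cells with 3 SE-corners; essential set:

[(2, 5, 1), (5, 2, 1), (5, 5, 3)]


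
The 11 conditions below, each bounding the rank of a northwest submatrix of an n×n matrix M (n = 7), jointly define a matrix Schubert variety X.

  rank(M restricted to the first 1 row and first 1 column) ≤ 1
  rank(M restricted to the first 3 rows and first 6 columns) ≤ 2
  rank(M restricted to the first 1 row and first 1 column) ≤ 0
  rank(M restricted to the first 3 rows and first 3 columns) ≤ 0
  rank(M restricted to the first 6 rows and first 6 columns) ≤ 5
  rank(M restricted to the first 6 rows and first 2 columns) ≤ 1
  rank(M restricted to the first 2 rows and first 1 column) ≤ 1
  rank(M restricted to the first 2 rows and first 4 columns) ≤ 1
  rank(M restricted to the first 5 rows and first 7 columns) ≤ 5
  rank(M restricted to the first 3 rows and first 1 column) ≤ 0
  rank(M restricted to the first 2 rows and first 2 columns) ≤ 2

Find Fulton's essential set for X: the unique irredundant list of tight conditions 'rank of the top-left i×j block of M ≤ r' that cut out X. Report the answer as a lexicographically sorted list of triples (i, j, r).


Computing R[i][j] = min implied NW-rank bound (n=7, 11 conditions):

  0 | 0 | 0 | 1 | 1 | 1 | 1
  0 | 0 | 0 | 1 | 2 | 2 | 2
  0 | 0 | 0 | 1 | 2 | 2 | 3
  1 | 1 | 1 | 2 | 3 | 3 | 4
  1 | 1 | 2 | 3 | 4 | 4 | 5
  1 | 1 | 2 | 3 | 4 | 5 | 6
  1 | 2 | 3 | 4 | 5 | 6 | 7

hence w(1..7) = (4, 5, 7, 1, 3, 6, 2).

|D(w)|=12, |Ess(w)|=3:

[(3, 3, 0), (3, 6, 2), (6, 2, 1)]


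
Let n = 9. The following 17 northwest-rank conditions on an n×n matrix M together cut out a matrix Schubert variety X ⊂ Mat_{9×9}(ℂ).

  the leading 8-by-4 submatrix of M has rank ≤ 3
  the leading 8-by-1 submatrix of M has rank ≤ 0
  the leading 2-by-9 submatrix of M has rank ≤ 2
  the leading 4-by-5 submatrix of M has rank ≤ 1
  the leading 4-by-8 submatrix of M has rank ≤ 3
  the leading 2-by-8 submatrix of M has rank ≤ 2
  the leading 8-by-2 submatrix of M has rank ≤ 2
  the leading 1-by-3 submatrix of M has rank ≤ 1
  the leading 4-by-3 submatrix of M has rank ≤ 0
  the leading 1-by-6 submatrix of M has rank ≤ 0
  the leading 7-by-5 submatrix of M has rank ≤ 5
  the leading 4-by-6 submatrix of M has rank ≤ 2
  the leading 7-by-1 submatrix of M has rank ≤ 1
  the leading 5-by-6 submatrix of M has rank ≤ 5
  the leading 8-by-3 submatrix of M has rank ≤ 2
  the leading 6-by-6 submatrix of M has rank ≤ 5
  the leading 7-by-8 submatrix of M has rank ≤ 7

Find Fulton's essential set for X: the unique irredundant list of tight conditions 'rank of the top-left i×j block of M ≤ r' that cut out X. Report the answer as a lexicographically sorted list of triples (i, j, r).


Propagating the 17 rank bounds to every northwest block:

  row 1: 0 0 0 0 0 0 1 1 1
  row 2: 0 0 0 1 1 1 2 2 2
  row 3: 0 0 0 1 1 2 3 3 3
  row 4: 0 0 0 1 1 2 3 3 4
  row 5: 0 1 1 2 2 3 4 4 5
  row 6: 0 1 2 3 3 4 5 5 6
  row 7: 0 1 2 3 4 5 6 6 7
  row 8: 0 1 2 3 4 5 6 7 8
  row 9: 1 2 3 4 5 6 7 8 9

hence w(1..9) = (7, 4, 6, 9, 2, 3, 5, 8, 1).

Rothe diagram D(w) (22 cells), 5 SE-corners (essential conditions):

[(1, 6, 0), (4, 3, 0), (4, 5, 1), (4, 8, 3), (8, 1, 0)]


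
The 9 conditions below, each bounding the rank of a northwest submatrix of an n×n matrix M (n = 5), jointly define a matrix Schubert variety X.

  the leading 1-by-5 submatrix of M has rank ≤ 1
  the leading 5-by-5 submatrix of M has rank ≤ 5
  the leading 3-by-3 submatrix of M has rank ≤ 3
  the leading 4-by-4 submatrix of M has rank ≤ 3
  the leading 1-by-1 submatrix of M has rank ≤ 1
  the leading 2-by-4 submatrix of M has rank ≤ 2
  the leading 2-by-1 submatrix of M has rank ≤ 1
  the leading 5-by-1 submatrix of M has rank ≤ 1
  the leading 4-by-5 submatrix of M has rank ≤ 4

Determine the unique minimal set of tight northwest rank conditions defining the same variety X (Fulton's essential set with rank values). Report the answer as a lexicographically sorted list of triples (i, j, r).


Computing R[i][j] = min implied NW-rank bound (n=5, 9 conditions):

  i=1: 1 | 1 | 1 | 1 | 1
  i=2: 1 | 2 | 2 | 2 | 2
  i=3: 1 | 2 | 3 | 3 | 3
  i=4: 1 | 2 | 3 | 3 | 4
  i=5: 1 | 2 | 3 | 4 | 5

hence w(1..5) = (1, 2, 3, 5, 4).

1 SE-corner of the 1-cell Rothe diagram gives Ess(w):

[(4, 4, 3)]


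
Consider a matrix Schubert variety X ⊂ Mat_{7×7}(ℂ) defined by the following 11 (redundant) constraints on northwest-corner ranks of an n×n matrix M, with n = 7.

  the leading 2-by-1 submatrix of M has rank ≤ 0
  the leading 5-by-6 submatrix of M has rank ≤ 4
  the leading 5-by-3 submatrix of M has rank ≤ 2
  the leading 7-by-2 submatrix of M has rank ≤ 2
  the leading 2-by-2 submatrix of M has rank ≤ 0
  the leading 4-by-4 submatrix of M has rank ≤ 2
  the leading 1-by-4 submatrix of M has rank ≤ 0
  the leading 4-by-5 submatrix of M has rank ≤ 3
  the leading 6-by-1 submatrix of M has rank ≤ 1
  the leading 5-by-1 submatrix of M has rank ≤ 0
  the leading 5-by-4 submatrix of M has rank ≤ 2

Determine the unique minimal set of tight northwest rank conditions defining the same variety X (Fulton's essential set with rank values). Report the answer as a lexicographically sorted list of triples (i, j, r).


The tightest implied rank at each (i,j), from the 11 conditions:

  i=1: 0, 0, 0, 0, 1, 1, 1
  i=2: 0, 0, 1, 1, 2, 2, 2
  i=3: 0, 1, 2, 2, 3, 3, 3
  i=4: 0, 1, 2, 2, 3, 4, 4
  i=5: 0, 1, 2, 2, 3, 4, 5
  i=6: 1, 2, 3, 3, 4, 5, 6
  i=7: 1, 2, 3, 4, 5, 6, 7

hence w(1..7) = (5, 3, 2, 6, 7, 1, 4).

ℓ(w)=11; the 4 essential cells (i,j,r):

[(1, 4, 0), (2, 2, 0), (5, 1, 0), (5, 4, 2)]


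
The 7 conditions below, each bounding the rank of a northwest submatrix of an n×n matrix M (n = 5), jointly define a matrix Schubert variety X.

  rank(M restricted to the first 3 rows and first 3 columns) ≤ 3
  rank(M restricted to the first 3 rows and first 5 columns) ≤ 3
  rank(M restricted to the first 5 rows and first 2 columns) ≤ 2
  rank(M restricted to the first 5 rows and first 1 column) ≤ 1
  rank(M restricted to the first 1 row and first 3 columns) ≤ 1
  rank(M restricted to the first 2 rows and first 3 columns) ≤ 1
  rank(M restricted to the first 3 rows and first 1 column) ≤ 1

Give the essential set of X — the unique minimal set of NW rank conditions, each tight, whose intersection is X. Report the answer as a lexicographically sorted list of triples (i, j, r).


Computing R[i][j] = min implied NW-rank bound (n=5, 7 conditions):

  i=1: 1 | 1 | 1 | 1 | 1
  i=2: 1 | 1 | 1 | 2 | 2
  i=3: 1 | 2 | 2 | 3 | 3
  i=4: 1 | 2 | 3 | 4 | 4
  i=5: 1 | 2 | 3 | 4 | 5

reading off 1-entries of Δ²R: w = (1, 4, 2, 3, 5).

Fulton essential set (1 of the 2 Rothe cells):

[(2, 3, 1)]


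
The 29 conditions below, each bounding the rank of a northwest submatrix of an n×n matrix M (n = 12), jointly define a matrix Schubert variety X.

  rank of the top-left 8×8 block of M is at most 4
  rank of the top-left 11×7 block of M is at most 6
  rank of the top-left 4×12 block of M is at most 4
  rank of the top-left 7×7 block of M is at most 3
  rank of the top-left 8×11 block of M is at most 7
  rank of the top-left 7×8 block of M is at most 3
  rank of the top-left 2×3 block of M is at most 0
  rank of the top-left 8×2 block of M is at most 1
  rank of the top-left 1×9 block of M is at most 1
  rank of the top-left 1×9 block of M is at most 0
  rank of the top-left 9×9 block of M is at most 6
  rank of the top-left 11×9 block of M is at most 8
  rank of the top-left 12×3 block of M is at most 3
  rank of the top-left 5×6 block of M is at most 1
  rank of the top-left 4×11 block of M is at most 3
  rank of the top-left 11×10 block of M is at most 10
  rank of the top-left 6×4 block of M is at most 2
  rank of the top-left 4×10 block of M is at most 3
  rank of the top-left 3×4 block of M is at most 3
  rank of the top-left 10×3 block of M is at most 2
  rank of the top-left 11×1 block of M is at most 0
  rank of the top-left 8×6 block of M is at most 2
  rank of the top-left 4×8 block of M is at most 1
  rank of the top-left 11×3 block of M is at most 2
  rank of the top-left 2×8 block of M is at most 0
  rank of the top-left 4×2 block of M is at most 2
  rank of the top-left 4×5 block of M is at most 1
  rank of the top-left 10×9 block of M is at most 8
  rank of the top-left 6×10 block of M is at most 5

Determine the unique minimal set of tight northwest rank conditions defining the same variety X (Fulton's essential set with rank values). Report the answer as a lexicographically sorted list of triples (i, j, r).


Rank table r_w(12×12) implied by the 29 constraints:

  0  0  0  0  0  0  0  0  0  1  1  1
  0  0  0  0  0  0  0  0  1  2  2  2
  0  1  1  1  1  1  1  1  2  3  3  3
  0  1  1  1  1  1  1  1  2  3  3  4
  0  1  1  1  1  1  2  2  3  4  4  5
  0  1  2  2  2  2  3  3  4  5  5  6
  0  1  2  2  2  2  3  3  4  5  6  7
  0  1  2  2  2  2  3  4  5  6  7  8
  0  1  2  3  3  3  4  5  6  7  8  9
  0  1  2  3  4  4  5  6  7  8  9  10
  0  1  2  3  4  5  6  7  8  9  10  11
  1  2  3  4  5  6  7  8  9  10  11  12

giving w = (10, 9, 2, 12, 7, 3, 11, 8, 4, 5, 6, 1) via Δ²R.

8 SE-corners of the 44-cell Rothe diagram give Ess(w):

[(1, 9, 0), (2, 8, 0), (4, 8, 1), (4, 11, 3), (5, 6, 1), (7, 8, 3), (8, 6, 2), (11, 1, 0)]


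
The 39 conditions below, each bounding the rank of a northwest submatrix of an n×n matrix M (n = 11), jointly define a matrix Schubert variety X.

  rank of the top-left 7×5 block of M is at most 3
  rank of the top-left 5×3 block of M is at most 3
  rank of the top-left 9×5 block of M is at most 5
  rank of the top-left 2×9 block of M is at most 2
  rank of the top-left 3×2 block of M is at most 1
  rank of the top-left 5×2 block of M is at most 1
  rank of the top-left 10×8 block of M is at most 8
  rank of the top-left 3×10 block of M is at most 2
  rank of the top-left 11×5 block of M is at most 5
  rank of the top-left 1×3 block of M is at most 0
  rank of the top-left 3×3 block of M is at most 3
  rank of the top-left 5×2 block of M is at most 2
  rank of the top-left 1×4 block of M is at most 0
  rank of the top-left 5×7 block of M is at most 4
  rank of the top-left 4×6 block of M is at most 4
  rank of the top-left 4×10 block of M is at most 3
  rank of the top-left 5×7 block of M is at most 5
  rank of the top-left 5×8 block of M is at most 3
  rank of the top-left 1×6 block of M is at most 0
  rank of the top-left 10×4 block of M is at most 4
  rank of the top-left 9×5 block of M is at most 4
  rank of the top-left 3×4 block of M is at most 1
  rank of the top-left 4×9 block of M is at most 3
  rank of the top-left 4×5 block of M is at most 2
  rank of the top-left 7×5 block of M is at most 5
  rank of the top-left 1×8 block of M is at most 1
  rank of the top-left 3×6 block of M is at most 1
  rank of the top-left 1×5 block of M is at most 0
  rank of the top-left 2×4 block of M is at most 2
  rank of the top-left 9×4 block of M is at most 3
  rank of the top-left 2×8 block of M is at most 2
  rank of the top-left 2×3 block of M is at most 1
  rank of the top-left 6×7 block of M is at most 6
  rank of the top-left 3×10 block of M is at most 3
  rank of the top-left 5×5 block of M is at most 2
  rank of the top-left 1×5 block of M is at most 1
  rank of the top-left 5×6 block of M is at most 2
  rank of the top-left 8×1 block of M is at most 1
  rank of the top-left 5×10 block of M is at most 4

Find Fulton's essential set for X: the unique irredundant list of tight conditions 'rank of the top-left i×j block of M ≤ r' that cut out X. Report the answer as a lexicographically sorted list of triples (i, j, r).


Computing R[i][j] = min implied NW-rank bound (n=11, 39 conditions):

  i=1: 0 | 0 | 0 | 0 | 0 | 0 | 1 | 1 | 1 | 1 | 1
  i=2: 1 | 1 | 1 | 1 | 1 | 1 | 2 | 2 | 2 | 2 | 2
  i=3: 1 | 1 | 1 | 1 | 1 | 1 | 2 | 2 | 2 | 2 | 3
  i=4: 1 | 1 | 2 | 2 | 2 | 2 | 3 | 3 | 3 | 3 | 4
  i=5: 1 | 1 | 2 | 2 | 2 | 2 | 3 | 3 | 4 | 4 | 5
  i=6: 1 | 2 | 3 | 3 | 3 | 3 | 4 | 4 | 5 | 5 | 6
  i=7: 1 | 2 | 3 | 3 | 3 | 4 | 5 | 5 | 6 | 6 | 7
  i=8: 1 | 2 | 3 | 3 | 4 | 5 | 6 | 6 | 7 | 7 | 8
  i=9: 1 | 2 | 3 | 3 | 4 | 5 | 6 | 7 | 8 | 8 | 9
  i=10: 1 | 2 | 3 | 4 | 5 | 6 | 7 | 8 | 9 | 9 | 10
  i=11: 1 | 2 | 3 | 4 | 5 | 6 | 7 | 8 | 9 | 10 | 11

hence w(1..11) = (7, 1, 11, 3, 9, 2, 6, 5, 8, 4, 10).

|D(w)|=24, |Ess(w)|=8:

[(1, 6, 0), (3, 6, 1), (3, 10, 2), (5, 2, 1), (5, 6, 2), (5, 8, 3), (7, 5, 3), (9, 4, 3)]


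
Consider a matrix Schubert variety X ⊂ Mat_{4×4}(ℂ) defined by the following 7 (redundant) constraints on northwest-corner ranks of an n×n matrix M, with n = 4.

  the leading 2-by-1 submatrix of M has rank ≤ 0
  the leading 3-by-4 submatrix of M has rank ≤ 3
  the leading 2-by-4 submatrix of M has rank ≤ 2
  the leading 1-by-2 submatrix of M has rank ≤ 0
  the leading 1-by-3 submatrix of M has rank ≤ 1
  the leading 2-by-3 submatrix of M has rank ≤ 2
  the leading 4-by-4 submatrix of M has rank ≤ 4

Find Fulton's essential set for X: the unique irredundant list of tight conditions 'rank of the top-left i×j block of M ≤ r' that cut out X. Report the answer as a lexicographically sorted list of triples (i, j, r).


Computing R[i][j] = min implied NW-rank bound (n=4, 7 conditions):

  row 1: 0  0  1  1
  row 2: 0  1  2  2
  row 3: 1  2  3  3
  row 4: 1  2  3  4

giving w = (3, 2, 1, 4) via Δ²R.

2 SE-corners of the 3-cell Rothe diagram give Ess(w):

[(1, 2, 0), (2, 1, 0)]


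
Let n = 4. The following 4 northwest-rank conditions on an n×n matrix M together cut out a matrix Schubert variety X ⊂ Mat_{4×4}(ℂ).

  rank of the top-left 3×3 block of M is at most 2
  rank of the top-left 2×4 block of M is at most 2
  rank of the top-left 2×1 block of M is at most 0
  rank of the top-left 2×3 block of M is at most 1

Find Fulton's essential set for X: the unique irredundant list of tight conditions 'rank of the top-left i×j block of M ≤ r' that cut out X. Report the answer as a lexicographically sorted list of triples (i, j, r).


Computing R[i][j] = min implied NW-rank bound (n=4, 4 conditions):

  row 1: 0 | 1 | 1 | 1
  row 2: 0 | 1 | 1 | 2
  row 3: 1 | 2 | 2 | 3
  row 4: 1 | 2 | 3 | 4

giving w = (2, 4, 1, 3) via Δ²R.

Rothe diagram D(w) (3 cells), 2 SE-corners (essential conditions):

[(2, 1, 0), (2, 3, 1)]


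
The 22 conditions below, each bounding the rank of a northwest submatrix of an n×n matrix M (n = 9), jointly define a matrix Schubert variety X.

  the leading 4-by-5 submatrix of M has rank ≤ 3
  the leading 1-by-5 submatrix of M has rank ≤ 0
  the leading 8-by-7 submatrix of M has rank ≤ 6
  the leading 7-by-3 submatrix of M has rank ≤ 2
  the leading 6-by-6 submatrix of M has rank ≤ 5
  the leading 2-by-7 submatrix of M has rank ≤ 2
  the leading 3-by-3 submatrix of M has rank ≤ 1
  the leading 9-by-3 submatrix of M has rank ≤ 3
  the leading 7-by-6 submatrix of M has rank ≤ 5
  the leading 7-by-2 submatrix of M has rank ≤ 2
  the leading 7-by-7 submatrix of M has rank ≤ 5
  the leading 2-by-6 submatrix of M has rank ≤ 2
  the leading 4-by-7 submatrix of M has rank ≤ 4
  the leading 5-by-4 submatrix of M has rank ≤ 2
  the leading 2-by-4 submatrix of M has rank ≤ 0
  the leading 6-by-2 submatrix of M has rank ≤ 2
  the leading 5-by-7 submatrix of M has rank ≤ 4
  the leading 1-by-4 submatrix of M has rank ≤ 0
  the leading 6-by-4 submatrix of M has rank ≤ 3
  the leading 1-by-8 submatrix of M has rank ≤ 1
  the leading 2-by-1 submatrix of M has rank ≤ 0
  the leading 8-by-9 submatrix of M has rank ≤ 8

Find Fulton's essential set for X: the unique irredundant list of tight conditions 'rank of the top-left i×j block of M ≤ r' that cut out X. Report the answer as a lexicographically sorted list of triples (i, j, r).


Rank table r_w(9×9) implied by the 22 constraints:

  i=1: 0 0 0 0 0 1 1 1 1
  i=2: 0 0 0 0 1 2 2 2 2
  i=3: 1 1 1 1 2 3 3 3 3
  i=4: 1 2 2 2 3 4 4 4 4
  i=5: 1 2 2 2 3 4 4 5 5
  i=6: 1 2 2 3 4 5 5 6 6
  i=7: 1 2 2 3 4 5 5 6 7
  i=8: 1 2 3 4 5 6 6 7 8
  i=9: 1 2 3 4 5 6 7 8 9

the unique w with this rank table is (6, 5, 1, 2, 8, 4, 9, 3, 7).

D(w) has 15 cells with 6 SE-corners; essential set:

[(1, 5, 0), (2, 4, 0), (5, 4, 2), (5, 7, 4), (7, 3, 2), (7, 7, 5)]


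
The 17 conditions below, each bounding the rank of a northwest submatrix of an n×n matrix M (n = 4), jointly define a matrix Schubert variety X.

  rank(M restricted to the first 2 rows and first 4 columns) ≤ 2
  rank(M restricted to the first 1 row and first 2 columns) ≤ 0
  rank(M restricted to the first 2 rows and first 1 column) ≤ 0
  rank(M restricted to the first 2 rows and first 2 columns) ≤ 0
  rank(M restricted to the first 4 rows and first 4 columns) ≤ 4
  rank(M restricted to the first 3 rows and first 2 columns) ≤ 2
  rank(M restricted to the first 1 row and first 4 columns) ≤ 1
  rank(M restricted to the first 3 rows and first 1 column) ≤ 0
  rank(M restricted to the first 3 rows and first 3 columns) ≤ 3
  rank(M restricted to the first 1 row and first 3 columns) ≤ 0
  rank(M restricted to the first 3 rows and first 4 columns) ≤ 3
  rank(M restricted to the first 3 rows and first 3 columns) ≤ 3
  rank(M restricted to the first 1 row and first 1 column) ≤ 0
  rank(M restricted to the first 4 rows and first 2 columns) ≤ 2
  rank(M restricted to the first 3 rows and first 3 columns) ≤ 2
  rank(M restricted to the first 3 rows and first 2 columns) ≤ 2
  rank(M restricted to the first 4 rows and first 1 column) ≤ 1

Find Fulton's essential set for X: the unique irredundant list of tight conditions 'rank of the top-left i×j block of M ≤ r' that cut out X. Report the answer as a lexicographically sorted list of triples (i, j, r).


Computing R[i][j] = min implied NW-rank bound (n=4, 17 conditions):

  0 | 0 | 0 | 1
  0 | 0 | 1 | 2
  0 | 1 | 2 | 3
  1 | 2 | 3 | 4

so w = (4, 3, 2, 1).

Rothe diagram D(w) (6 cells), 3 SE-corners (essential conditions):

[(1, 3, 0), (2, 2, 0), (3, 1, 0)]


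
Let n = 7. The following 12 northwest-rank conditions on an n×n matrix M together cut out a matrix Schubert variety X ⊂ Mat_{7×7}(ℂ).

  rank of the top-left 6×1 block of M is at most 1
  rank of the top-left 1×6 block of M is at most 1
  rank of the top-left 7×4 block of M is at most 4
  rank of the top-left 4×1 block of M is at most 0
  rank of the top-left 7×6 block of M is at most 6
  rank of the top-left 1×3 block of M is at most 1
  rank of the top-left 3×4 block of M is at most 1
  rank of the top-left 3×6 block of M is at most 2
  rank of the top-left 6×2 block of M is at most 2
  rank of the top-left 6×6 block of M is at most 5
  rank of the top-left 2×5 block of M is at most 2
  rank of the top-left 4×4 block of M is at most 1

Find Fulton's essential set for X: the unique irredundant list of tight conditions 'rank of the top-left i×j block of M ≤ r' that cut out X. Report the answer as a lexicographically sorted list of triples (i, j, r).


Rank table r_w(7×7) implied by the 12 constraints:

  i=1: 0 | 1 | 1 | 1 | 1 | 1 | 1
  i=2: 0 | 1 | 1 | 1 | 2 | 2 | 2
  i=3: 0 | 1 | 1 | 1 | 2 | 2 | 3
  i=4: 0 | 1 | 1 | 1 | 2 | 3 | 4
  i=5: 1 | 2 | 2 | 2 | 3 | 4 | 5
  i=6: 1 | 2 | 3 | 3 | 4 | 5 | 6
  i=7: 1 | 2 | 3 | 4 | 5 | 6 | 7

hence w(1..7) = (2, 5, 7, 6, 1, 3, 4).

Fulton essential set (3 of the 11 Rothe cells):

[(3, 6, 2), (4, 1, 0), (4, 4, 1)]


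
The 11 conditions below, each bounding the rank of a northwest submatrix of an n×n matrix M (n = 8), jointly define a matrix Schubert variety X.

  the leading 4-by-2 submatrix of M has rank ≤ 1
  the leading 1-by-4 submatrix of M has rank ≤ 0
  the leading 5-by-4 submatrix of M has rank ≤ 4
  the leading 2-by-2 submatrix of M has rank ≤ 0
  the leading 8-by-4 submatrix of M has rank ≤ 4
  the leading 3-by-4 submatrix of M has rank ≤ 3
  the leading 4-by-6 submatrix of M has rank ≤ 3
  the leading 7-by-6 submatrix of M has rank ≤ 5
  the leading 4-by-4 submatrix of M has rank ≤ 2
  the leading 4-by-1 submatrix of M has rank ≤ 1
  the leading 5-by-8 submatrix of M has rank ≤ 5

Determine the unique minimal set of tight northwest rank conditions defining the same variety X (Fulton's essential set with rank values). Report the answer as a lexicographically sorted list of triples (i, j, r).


Rank table r_w(8×8) implied by the 11 constraints:

  i=1: 0 | 0 | 0 | 0 | 1 | 1 | 1 | 1
  i=2: 0 | 0 | 1 | 1 | 2 | 2 | 2 | 2
  i=3: 1 | 1 | 2 | 2 | 3 | 3 | 3 | 3
  i=4: 1 | 1 | 2 | 2 | 3 | 3 | 4 | 4
  i=5: 1 | 2 | 3 | 3 | 4 | 4 | 5 | 5
  i=6: 1 | 2 | 3 | 4 | 5 | 5 | 6 | 6
  i=7: 1 | 2 | 3 | 4 | 5 | 5 | 6 | 7
  i=8: 1 | 2 | 3 | 4 | 5 | 6 | 7 | 8

second differences of R give the permutation w = (5, 3, 1, 7, 2, 4, 8, 6).

D(w) has 10 cells with 6 SE-corners; essential set:

[(1, 4, 0), (2, 2, 0), (4, 2, 1), (4, 4, 2), (4, 6, 3), (7, 6, 5)]
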